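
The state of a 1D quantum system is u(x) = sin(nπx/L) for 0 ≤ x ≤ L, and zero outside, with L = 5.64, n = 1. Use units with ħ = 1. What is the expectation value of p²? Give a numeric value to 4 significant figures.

0.3103

p² u = −ħ² d²u/dx²; ⟨p²⟩ = −ħ² ∫ u*·u'' dx / ∫|u|² dx.
d/dx sin(nπx/L) = (nπ/L)·cos(nπx/L) and d²/dx² sin(nπx/L) = −(nπ/L)²·sin(nπx/L); on 0 ≤ x ≤ L, ∫sin²(nπx/L) dx = L/2 and ∫sin(nπx/L)·cos(nπx/L) dx = 0.
State is unnormalized: ∫|u|² dx = 2.8200, and ∫u*·(−ħ² u'') dx = 0.87496, so ⟨p²⟩ = 0.87496 / 2.8200.
⟨p²⟩ = 0.31027.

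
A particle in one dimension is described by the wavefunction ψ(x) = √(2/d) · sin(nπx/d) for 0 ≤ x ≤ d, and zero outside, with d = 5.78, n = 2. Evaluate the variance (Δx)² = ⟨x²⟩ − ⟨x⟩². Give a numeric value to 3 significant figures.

2.36

Compute ⟨x⟩ and ⟨x²⟩ separately, then (Δx)² = ⟨x²⟩ − ⟨x⟩².
With sin²θ = (1 − cos2θ)/2 on 0 ≤ x ≤ d: ∫sin²(nπx/d) dx = d/2, ∫x·sin²(nπx/d) dx = d²/4, ∫x²·sin²(nπx/d) dx = d³·(1/6 − 1/(4n²π²)); higher powers xᵏ the same way, integrating xᵏ·cos(2nπx/d) by parts.
⟨x⟩ = 2.8900 and ⟨x²⟩ = 10.713.
(Δx)² = 10.713 − (2.8900)² = 2.3609.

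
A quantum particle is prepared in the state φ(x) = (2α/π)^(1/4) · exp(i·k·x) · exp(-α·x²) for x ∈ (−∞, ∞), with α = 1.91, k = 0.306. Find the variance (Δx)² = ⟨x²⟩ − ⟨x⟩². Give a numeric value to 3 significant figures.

Compute ⟨x⟩ and ⟨x²⟩ separately, then (Δx)² = ⟨x²⟩ − ⟨x⟩².
Gaussian moments: ∫x^(2j)·e^(−2αx²) dx = (2j−1)!!/(4α)^j · √(π/(2α)), odd powers integrate to 0; here √(π/(2α)) = 0.90687.
⟨x⟩ = 0.0000 and ⟨x²⟩ = 0.13089.
(Δx)² = 0.13089 − (0.0000)² = 0.13089.

0.131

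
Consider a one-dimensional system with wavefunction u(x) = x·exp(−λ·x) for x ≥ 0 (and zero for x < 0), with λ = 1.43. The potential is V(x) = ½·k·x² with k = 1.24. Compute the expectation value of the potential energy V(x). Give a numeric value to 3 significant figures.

⟨V⟩ = ∫ V(x)·|u|² dx / ∫|u|² dx.
Every integrand reduces to terms xʲ·e^(−2λx) on [0, ∞); use ∫₀^∞ xʲ·e^(−2λx) dx = j!/(2λ)^(j+1).
State is unnormalized: ∫|u|² dx = 0.085493, and ∫u*·V(x)·u dx = 0.077763, so ⟨V⟩ = 0.077763 / 0.085493.
⟨V⟩ = 0.90958.

0.910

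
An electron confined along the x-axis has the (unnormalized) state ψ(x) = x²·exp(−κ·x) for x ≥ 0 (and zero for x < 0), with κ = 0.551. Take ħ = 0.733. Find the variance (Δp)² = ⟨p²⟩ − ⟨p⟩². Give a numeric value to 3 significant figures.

Compute ⟨p⟩ and ⟨p²⟩ separately; (Δp)² = ⟨p²⟩ − ⟨p⟩².
Differentiate x²·exp(−κ·x) with the product rule; every integrand then reduces to terms xʲ·e^(−2κx) on [0, ∞), with ∫₀^∞ xʲ·e^(−2κx) dx = j!/(2κ)^(j+1).
Normalization: ∫|ψ|² dx = 14.767.
⟨p⟩ = 0.0000 and ⟨p²⟩ = 0.054374.
(Δp)² = 0.054374 − (0.0000)² = 0.054374.

0.0544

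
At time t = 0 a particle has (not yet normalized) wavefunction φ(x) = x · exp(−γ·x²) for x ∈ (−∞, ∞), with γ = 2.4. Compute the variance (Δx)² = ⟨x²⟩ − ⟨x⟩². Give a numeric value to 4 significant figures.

Compute ⟨x⟩ and ⟨x²⟩ separately, then (Δx)² = ⟨x²⟩ − ⟨x⟩².
Expand each integrand as polynomial × e^(−2γx²) and use ∫x^(2j)·e^(−2γx²) dx = (2j−1)!!/(4γ)^j · √(π/(2γ)), odd powers → 0; here √(π/(2γ)) = 0.80901.
Normalization: ∫|φ|² dx = 0.084272.
⟨x⟩ = 0.0000 and ⟨x²⟩ = 0.31250.
(Δx)² = 0.31250 − (0.0000)² = 0.31250.

0.3125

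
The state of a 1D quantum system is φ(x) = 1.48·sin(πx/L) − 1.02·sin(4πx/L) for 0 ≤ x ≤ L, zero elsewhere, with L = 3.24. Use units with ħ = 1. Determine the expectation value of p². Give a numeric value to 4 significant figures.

5.482

p² φ = −ħ² d²φ/dx²; ⟨p²⟩ = −ħ² ∫ φ*·φ'' dx / ∫|φ|² dx.
d²/dx² sin(jπx/L) = −(jπ/L)²·sin(jπx/L); on 0 ≤ x ≤ L, ∫sin²(jπx/L) dx = L/2 and ∫sin(jπx/L)·sin(lπx/L) dx = 0 for j ≠ l, so only diagonal terms survive in ∫|φ|² and ∫φ·φ″; ∫φ·φ′ dx = [φ²/2] between the walls = 0.
State is unnormalized: ∫|φ|² dx = 5.2339, and ∫φ*·(−ħ² φ'') dx = 28.690, so ⟨p²⟩ = 28.690 / 5.2339.
⟨p²⟩ = 5.4816.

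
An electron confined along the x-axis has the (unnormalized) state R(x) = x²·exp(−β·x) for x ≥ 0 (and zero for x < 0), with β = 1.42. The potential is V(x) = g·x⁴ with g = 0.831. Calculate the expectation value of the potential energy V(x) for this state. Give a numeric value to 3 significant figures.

21.5

⟨V⟩ = ∫ V(x)·|R|² dx / ∫|R|² dx.
Every integrand reduces to terms xʲ·e^(−2βx) on [0, ∞); use ∫₀^∞ xʲ·e^(−2βx) dx = j!/(2β)^(j+1).
State is unnormalized: ∫|R|² dx = 0.12990, and ∫R*·V(x)·R dx = 2.7878, so ⟨V⟩ = 2.7878 / 0.12990.
⟨V⟩ = 21.460.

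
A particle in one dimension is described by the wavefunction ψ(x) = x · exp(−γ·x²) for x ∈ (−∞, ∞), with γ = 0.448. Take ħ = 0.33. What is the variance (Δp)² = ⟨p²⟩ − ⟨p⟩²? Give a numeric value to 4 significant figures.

Compute ⟨p⟩ and ⟨p²⟩ separately; (Δp)² = ⟨p²⟩ − ⟨p⟩².
Expand each integrand as polynomial × e^(−2γx²) and use ∫x^(2j)·e^(−2γx²) dx = (2j−1)!!/(4γ)^j · √(π/(2γ)), odd powers → 0; here √(π/(2γ)) = 1.8725. Differentiate with the product rule, d/dx e^(−γx²) = −2γx·e^(−γx²).
Normalization: ∫|ψ|² dx = 1.0449.
⟨p⟩ = 0.0000 and ⟨p²⟩ = 0.14636.
(Δp)² = 0.14636 − (0.0000)² = 0.14636.

0.1464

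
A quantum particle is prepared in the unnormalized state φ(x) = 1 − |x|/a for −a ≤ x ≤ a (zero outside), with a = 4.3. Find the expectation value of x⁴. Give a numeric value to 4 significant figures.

9.768

⟨x⁴⟩ = ∫ x⁴·|φ|² dx / ∫|φ|² dx (integrals over the domain).
φ is even, so ∫ over [−a, a] = 2∫₀ᵃ with φ = 1 − x/a there: ∫₀ᵃ (1 − x/a)² dx = a/3, ∫₀ᵃ x²(1 − x/a)² dx = a³/30, ∫₀ᵃ x⁴(1 − x/a)² dx = a⁵/105.
State is unnormalized: ∫|φ|² dx = 2.8667, and ∫φ*·x⁴·φ dx = 28.002, so ⟨x⁴⟩ = 28.002 / 2.8667.
⟨x⁴⟩ = 9.7680.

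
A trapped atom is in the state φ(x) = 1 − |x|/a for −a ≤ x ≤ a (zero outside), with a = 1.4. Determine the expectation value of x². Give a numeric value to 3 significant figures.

⟨x²⟩ = ∫ x²·|φ|² dx / ∫|φ|² dx (integrals over the domain).
φ is even, so ∫ over [−a, a] = 2∫₀ᵃ with φ = 1 − x/a there: ∫₀ᵃ (1 − x/a)² dx = a/3, ∫₀ᵃ x²(1 − x/a)² dx = a³/30, ∫₀ᵃ x⁴(1 − x/a)² dx = a⁵/105.
State is unnormalized: ∫|φ|² dx = 0.93333, and ∫φ*·x²·φ dx = 0.18293, so ⟨x²⟩ = 0.18293 / 0.93333.
⟨x²⟩ = 0.19600.

0.196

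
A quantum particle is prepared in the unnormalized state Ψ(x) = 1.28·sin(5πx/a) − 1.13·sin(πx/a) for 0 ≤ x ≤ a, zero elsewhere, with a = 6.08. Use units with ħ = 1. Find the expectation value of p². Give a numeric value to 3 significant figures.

3.87

p² Ψ = −ħ² d²Ψ/dx²; ⟨p²⟩ = −ħ² ∫ Ψ*·Ψ'' dx / ∫|Ψ|² dx.
d²/dx² sin(jπx/a) = −(jπ/a)²·sin(jπx/a); on 0 ≤ x ≤ a, ∫sin²(jπx/a) dx = a/2 and ∫sin(jπx/a)·sin(lπx/a) dx = 0 for j ≠ l, so only diagonal terms survive in ∫|Ψ|² and ∫Ψ·Ψ″; ∫Ψ·Ψ′ dx = [Ψ²/2] between the walls = 0.
State is unnormalized: ∫|Ψ|² dx = 8.8625, and ∫Ψ*·(−ħ² Ψ'') dx = 34.281, so ⟨p²⟩ = 34.281 / 8.8625.
⟨p²⟩ = 3.8681.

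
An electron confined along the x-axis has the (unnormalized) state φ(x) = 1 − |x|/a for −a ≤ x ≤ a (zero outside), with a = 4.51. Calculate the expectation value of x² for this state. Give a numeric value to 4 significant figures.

⟨x²⟩ = ∫ x²·|φ|² dx / ∫|φ|² dx (integrals over the domain).
φ is even, so ∫ over [−a, a] = 2∫₀ᵃ with φ = 1 − x/a there: ∫₀ᵃ (1 − x/a)² dx = a/3, ∫₀ᵃ x²(1 − x/a)² dx = a³/30, ∫₀ᵃ x⁴(1 − x/a)² dx = a⁵/105.
State is unnormalized: ∫|φ|² dx = 3.0067, and ∫φ*·x²·φ dx = 6.1156, so ⟨x²⟩ = 6.1156 / 3.0067.
⟨x²⟩ = 2.0340.

2.034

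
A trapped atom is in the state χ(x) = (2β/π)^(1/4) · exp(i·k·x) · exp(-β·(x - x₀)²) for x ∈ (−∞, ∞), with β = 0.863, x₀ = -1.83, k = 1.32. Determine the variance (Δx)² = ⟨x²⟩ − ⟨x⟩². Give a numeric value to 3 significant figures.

0.290

Compute ⟨x⟩ and ⟨x²⟩ separately, then (Δx)² = ⟨x²⟩ − ⟨x⟩².
Gaussian moments (u = x − x₀): ∫u^(2j)·e^(−2βu²) du = (2j−1)!!/(4β)^j · √(π/(2β)), odd powers integrate to 0; here √(π/(2β)) = 1.3491.
⟨x⟩ = -1.8300 and ⟨x²⟩ = 3.6386.
(Δx)² = 3.6386 − (-1.8300)² = 0.28969.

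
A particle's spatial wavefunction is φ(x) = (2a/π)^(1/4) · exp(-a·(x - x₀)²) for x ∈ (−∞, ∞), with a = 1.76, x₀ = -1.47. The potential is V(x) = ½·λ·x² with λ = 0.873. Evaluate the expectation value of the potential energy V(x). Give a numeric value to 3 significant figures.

⟨V⟩ = ∫ V(x)·|φ|² dx.
Gaussian moments (u = x − x₀): ∫u^(2j)·e^(−2au²) du = (2j−1)!!/(4a)^j · √(π/(2a)), odd powers integrate to 0; here √(π/(2a)) = 0.94472.
⟨V⟩ = 1.0052.

1.01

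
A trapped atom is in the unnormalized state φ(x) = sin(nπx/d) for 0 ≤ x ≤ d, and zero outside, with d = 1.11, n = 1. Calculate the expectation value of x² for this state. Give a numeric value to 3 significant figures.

⟨x²⟩ = ∫ x²·|φ|² dx / ∫|φ|² dx (integrals over the domain).
With sin²θ = (1 − cos2θ)/2 on 0 ≤ x ≤ d: ∫sin²(nπx/d) dx = d/2, ∫x·sin²(nπx/d) dx = d²/4, ∫x²·sin²(nπx/d) dx = d³·(1/6 − 1/(4n²π²)); higher powers xᵏ the same way, integrating xᵏ·cos(2nπx/d) by parts.
State is unnormalized: ∫|φ|² dx = 0.55500, and ∫φ*·x²·φ dx = 0.19330, so ⟨x²⟩ = 0.19330 / 0.55500.
⟨x²⟩ = 0.34828.

0.348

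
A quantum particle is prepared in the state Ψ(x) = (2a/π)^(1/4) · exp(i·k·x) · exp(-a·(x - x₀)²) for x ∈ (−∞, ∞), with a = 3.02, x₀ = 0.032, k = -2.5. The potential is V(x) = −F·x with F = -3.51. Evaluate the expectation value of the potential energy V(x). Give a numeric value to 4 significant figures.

⟨V⟩ = ∫ V(x)·|Ψ|² dx.
Gaussian moments (u = x − x₀): ∫u^(2j)·e^(−2au²) du = (2j−1)!!/(4a)^j · √(π/(2a)), odd powers integrate to 0; here √(π/(2a)) = 0.72120.
⟨V⟩ = 0.11232.

0.1123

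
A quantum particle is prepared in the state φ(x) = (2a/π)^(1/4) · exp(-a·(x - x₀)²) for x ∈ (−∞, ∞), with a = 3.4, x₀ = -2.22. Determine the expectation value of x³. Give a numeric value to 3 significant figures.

⟨x³⟩ = ∫ x³·|φ|² dx (integrals over the domain).
Gaussian moments (u = x − x₀): ∫u^(2j)·e^(−2au²) du = (2j−1)!!/(4a)^j · √(π/(2a)), odd powers integrate to 0; here √(π/(2a)) = 0.67971.
⟨x³⟩ = -11.431.

-11.4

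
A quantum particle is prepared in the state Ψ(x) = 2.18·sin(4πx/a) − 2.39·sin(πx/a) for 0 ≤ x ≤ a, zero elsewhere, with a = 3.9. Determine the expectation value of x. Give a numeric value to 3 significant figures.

2.01

⟨x⟩ = ∫ x·|Ψ|² dx / ∫|Ψ|² dx (integrals over the domain).
On 0 ≤ x ≤ a (j ≠ l): ∫sin²(jπx/a) dx = a/2, ∫sin(jπx/a)·sin(lπx/a) dx = 0; diagonal moments ∫x·sin²(jπx/a) dx = a²/4, ∫x²·sin²(jπx/a) dx = a³·(1/6 − 1/(4j²π²)); cross terms ∫x·sin(jπx/a)·sin(lπx/a) dx = 0 for j + l even and −4jla²/(π²(j² − l²)²) for j + l odd, ∫x²·sin(jπx/a)·sin(lπx/a) dx = (−1)^(j+l)·4jla³/(π²(j² − l²)²); higher powers the same way via product-to-sum and parts.
State is unnormalized: ∫|Ψ|² dx = 20.406, and ∫Ψ*·x·Ψ dx = 40.933, so ⟨x⟩ = 40.933 / 20.406.
⟨x⟩ = 2.0060.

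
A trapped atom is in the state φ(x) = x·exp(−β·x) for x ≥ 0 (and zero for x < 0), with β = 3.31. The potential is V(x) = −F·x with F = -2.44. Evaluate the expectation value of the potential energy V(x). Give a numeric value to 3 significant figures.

1.11

⟨V⟩ = ∫ V(x)·|φ|² dx / ∫|φ|² dx.
Every integrand reduces to terms xʲ·e^(−2βx) on [0, ∞); use ∫₀^∞ xʲ·e^(−2βx) dx = j!/(2β)^(j+1).
State is unnormalized: ∫|φ|² dx = 0.0068938, and ∫φ*·V(x)·φ dx = 0.0076227, so ⟨V⟩ = 0.0076227 / 0.0068938.
⟨V⟩ = 1.1057.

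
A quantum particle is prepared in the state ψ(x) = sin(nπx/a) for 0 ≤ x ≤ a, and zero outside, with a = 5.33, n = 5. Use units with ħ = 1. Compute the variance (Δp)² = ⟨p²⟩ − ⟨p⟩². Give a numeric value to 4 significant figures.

8.685

Compute ⟨p⟩ and ⟨p²⟩ separately; (Δp)² = ⟨p²⟩ − ⟨p⟩².
d/dx sin(nπx/a) = (nπ/a)·cos(nπx/a) and d²/dx² sin(nπx/a) = −(nπ/a)²·sin(nπx/a); on 0 ≤ x ≤ a, ∫sin²(nπx/a) dx = a/2 and ∫sin(nπx/a)·cos(nπx/a) dx = 0.
Normalization: ∫|ψ|² dx = 2.6650.
⟨p⟩ = 0.0000 and ⟨p²⟩ = 8.6853.
(Δp)² = 8.6853 − (0.0000)² = 8.6853.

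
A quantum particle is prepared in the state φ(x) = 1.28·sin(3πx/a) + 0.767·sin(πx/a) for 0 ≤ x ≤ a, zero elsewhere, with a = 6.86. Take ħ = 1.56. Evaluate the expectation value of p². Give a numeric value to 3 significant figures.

p² φ = −ħ² d²φ/dx²; ⟨p²⟩ = −ħ² ∫ φ*·φ'' dx / ∫|φ|² dx.
d²/dx² sin(jπx/a) = −(jπ/a)²·sin(jπx/a); on 0 ≤ x ≤ a, ∫sin²(jπx/a) dx = a/2 and ∫sin(jπx/a)·sin(lπx/a) dx = 0 for j ≠ l, so only diagonal terms survive in ∫|φ|² and ∫φ·φ″; ∫φ·φ′ dx = [φ²/2] between the walls = 0.
State is unnormalized: ∫|φ|² dx = 7.6375, and ∫φ*·(−ħ² φ'') dx = 26.844, so ⟨p²⟩ = 26.844 / 7.6375.
⟨p²⟩ = 3.5147.

3.51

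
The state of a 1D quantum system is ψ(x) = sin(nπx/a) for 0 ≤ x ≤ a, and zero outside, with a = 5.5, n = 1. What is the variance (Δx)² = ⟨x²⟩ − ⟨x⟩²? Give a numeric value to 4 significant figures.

Compute ⟨x⟩ and ⟨x²⟩ separately, then (Δx)² = ⟨x²⟩ − ⟨x⟩².
With sin²θ = (1 − cos2θ)/2 on 0 ≤ x ≤ a: ∫sin²(nπx/a) dx = a/2, ∫x·sin²(nπx/a) dx = a²/4, ∫x²·sin²(nπx/a) dx = a³·(1/6 − 1/(4n²π²)); higher powers xᵏ the same way, integrating xᵏ·cos(2nπx/a) by parts.
Normalization: ∫|ψ|² dx = 2.7500.
⟨x⟩ = 2.7500 and ⟨x²⟩ = 8.5509.
(Δx)² = 8.5509 − (2.7500)² = 0.98835.

0.9884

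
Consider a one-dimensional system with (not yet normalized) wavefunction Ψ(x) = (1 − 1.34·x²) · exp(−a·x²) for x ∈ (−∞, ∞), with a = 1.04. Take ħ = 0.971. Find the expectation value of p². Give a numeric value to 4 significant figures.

p² Ψ = −ħ² d²Ψ/dx²; ⟨p²⟩ = −ħ² ∫ Ψ*·Ψ'' dx / ∫|Ψ|² dx.
Expand each integrand as polynomial × e^(−2ax²) and use ∫x^(2j)·e^(−2ax²) dx = (2j−1)!!/(4a)^j · √(π/(2a)), odd powers → 0; here √(π/(2a)) = 1.2290. Differentiate with the product rule, d/dx e^(−ax²) = −2ax·e^(−ax²).
State is unnormalized: ∫|Ψ|² dx = 0.81978, and ∫Ψ*·(−ħ² Ψ'') dx = 2.8567, so ⟨p²⟩ = 2.8567 / 0.81978.
⟨p²⟩ = 3.4847.

3.485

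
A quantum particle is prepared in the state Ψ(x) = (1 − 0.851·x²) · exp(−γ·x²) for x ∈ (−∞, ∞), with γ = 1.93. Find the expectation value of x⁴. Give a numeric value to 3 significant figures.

⟨x⁴⟩ = ∫ x⁴·|Ψ|² dx / ∫|Ψ|² dx (integrals over the domain).
Expand each integrand as polynomial × e^(−2γx²) and use ∫x^(2j)·e^(−2γx²) dx = (2j−1)!!/(4γ)^j · √(π/(2γ)), odd powers → 0; here √(π/(2γ)) = 0.90216.
State is unnormalized: ∫|Ψ|² dx = 0.73615, and ∫Ψ*·x⁴·Ψ dx = 0.014666, so ⟨x⁴⟩ = 0.014666 / 0.73615.
⟨x⁴⟩ = 0.019923.

0.0199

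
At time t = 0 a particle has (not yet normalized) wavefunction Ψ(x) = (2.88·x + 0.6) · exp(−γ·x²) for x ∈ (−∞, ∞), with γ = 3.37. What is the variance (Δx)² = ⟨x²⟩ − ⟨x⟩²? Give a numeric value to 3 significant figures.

0.0987

Compute ⟨x⟩ and ⟨x²⟩ separately, then (Δx)² = ⟨x²⟩ − ⟨x⟩².
Expand each integrand as polynomial × e^(−2γx²) and use ∫x^(2j)·e^(−2γx²) dx = (2j−1)!!/(4γ)^j · √(π/(2γ)), odd powers → 0; here √(π/(2γ)) = 0.68272.
Normalization: ∫|Ψ|² dx = 0.66587.
⟨x⟩ = 0.26287 and ⟨x²⟩ = 0.16779.
(Δx)² = 0.16779 − (0.26287)² = 0.098687.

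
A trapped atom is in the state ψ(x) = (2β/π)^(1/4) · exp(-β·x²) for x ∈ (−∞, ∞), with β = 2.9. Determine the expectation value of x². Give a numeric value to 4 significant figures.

0.08621

⟨x²⟩ = ∫ x²·|ψ|² dx (integrals over the domain).
Gaussian moments: ∫x^(2j)·e^(−2βx²) dx = (2j−1)!!/(4β)^j · √(π/(2β)), odd powers integrate to 0; here √(π/(2β)) = 0.73597.
⟨x²⟩ = 0.086207.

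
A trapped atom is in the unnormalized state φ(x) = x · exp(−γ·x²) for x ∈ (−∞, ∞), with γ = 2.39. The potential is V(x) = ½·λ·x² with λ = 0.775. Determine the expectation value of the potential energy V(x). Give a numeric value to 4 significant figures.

⟨V⟩ = ∫ V(x)·|φ|² dx / ∫|φ|² dx.
Expand each integrand as polynomial × e^(−2γx²) and use ∫x^(2j)·e^(−2γx²) dx = (2j−1)!!/(4γ)^j · √(π/(2γ)), odd powers → 0; here √(π/(2γ)) = 0.81070.
State is unnormalized: ∫|φ|² dx = 0.084801, and ∫φ*·V(x)·φ dx = 0.010312, so ⟨V⟩ = 0.010312 / 0.084801.
⟨V⟩ = 0.12160.

0.1216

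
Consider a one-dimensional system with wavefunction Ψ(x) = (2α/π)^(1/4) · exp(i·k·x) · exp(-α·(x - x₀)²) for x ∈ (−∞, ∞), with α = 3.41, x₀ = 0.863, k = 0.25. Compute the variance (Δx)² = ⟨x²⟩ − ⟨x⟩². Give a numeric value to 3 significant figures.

0.0733

Compute ⟨x⟩ and ⟨x²⟩ separately, then (Δx)² = ⟨x²⟩ − ⟨x⟩².
Gaussian moments (u = x − x₀): ∫u^(2j)·e^(−2αu²) du = (2j−1)!!/(4α)^j · √(π/(2α)), odd powers integrate to 0; here √(π/(2α)) = 0.67871.
⟨x⟩ = 0.86300 and ⟨x²⟩ = 0.81808.
(Δx)² = 0.81808 − (0.86300)² = 0.073314.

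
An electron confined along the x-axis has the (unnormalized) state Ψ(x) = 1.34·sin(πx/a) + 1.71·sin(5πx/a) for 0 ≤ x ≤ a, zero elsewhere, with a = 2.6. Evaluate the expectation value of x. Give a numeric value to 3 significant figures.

1.30

⟨x⟩ = ∫ x·|Ψ|² dx / ∫|Ψ|² dx (integrals over the domain).
On 0 ≤ x ≤ a (j ≠ l): ∫sin²(jπx/a) dx = a/2, ∫sin(jπx/a)·sin(lπx/a) dx = 0; diagonal moments ∫x·sin²(jπx/a) dx = a²/4, ∫x²·sin²(jπx/a) dx = a³·(1/6 − 1/(4j²π²)); cross terms ∫x·sin(jπx/a)·sin(lπx/a) dx = 0 for j + l even and −4jla²/(π²(j² − l²)²) for j + l odd, ∫x²·sin(jπx/a)·sin(lπx/a) dx = (−1)^(j+l)·4jla³/(π²(j² − l²)²); higher powers the same way via product-to-sum and parts.
State is unnormalized: ∫|Ψ|² dx = 6.1356, and ∫Ψ*·x·Ψ dx = 7.9763, so ⟨x⟩ = 7.9763 / 6.1356.
⟨x⟩ = 1.3000.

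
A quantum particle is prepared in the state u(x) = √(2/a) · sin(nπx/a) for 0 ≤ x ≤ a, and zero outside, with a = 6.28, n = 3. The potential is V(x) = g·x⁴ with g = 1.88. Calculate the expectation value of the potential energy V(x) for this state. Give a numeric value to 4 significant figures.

552.5

⟨V⟩ = ∫ V(x)·|u|² dx.
With sin²θ = (1 − cos2θ)/2 on 0 ≤ x ≤ a: ∫sin²(nπx/a) dx = a/2, ∫x·sin²(nπx/a) dx = a²/4, ∫x²·sin²(nπx/a) dx = a³·(1/6 − 1/(4n²π²)); higher powers xᵏ the same way, integrating xᵏ·cos(2nπx/a) by parts.
⟨V⟩ = 552.46.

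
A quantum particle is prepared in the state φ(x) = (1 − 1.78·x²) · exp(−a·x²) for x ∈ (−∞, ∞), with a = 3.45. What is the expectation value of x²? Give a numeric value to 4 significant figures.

⟨x²⟩ = ∫ x²·|φ|² dx / ∫|φ|² dx (integrals over the domain).
Expand each integrand as polynomial × e^(−2ax²) and use ∫x^(2j)·e^(−2ax²) dx = (2j−1)!!/(4a)^j · √(π/(2a)), odd powers → 0; here √(π/(2a)) = 0.67476.
State is unnormalized: ∫|φ|² dx = 0.53437, and ∫φ*·x²·φ dx = 0.023257, so ⟨x²⟩ = 0.023257 / 0.53437.
⟨x²⟩ = 0.043522.

0.04352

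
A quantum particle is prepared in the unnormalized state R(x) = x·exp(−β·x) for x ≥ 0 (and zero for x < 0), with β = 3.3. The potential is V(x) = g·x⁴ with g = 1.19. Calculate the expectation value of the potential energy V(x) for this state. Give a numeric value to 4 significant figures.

⟨V⟩ = ∫ V(x)·|R|² dx / ∫|R|² dx.
Every integrand reduces to terms xʲ·e^(−2βx) on [0, ∞); use ∫₀^∞ xʲ·e^(−2βx) dx = j!/(2β)^(j+1).
State is unnormalized: ∫|R|² dx = 0.0069566, and ∫R*·V(x)·R dx = 0.0015706, so ⟨V⟩ = 0.0015706 / 0.0069566.
⟨V⟩ = 0.22577.

0.2258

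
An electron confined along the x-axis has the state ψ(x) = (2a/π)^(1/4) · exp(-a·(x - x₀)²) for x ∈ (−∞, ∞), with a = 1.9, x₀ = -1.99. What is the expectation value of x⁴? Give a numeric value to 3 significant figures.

18.9

⟨x⁴⟩ = ∫ x⁴·|ψ|² dx (integrals over the domain).
Gaussian moments (u = x − x₀): ∫u^(2j)·e^(−2au²) du = (2j−1)!!/(4a)^j · √(π/(2a)), odd powers integrate to 0; here √(π/(2a)) = 0.90925.
⟨x⁴⟩ = 18.861.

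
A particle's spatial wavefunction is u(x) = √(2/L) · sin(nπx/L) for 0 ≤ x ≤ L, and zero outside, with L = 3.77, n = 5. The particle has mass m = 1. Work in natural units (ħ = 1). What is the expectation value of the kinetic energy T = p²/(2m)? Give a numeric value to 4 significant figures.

8.680

T = −(ħ²/2m) d²/dx², so ⟨T⟩ = −(ħ²/2m) ∫ u*·u'' dx; with m = 1.
d/dx sin(nπx/L) = (nπ/L)·cos(nπx/L) and d²/dx² sin(nπx/L) = −(nπ/L)²·sin(nπx/L); on 0 ≤ x ≤ L, ∫sin²(nπx/L) dx = L/2 and ∫sin(nπx/L)·cos(nπx/L) dx = 0.
⟨T⟩ = 8.6801.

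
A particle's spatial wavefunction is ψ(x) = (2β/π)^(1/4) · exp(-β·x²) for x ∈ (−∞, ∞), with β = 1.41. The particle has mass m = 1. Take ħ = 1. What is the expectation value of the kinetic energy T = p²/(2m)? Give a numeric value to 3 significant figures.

0.705

T = −(ħ²/2m) d²/dx², so ⟨T⟩ = −(ħ²/2m) ∫ ψ*·ψ'' dx; with m = 1.
Gaussian moments: ∫x^(2j)·e^(−2βx²) dx = (2j−1)!!/(4β)^j · √(π/(2β)), odd powers integrate to 0; here √(π/(2β)) = 1.0555. Derivatives: d/dx e^(−βx²) = −2βx·e^(−βx²), d²/dx² e^(−βx²) = (4β²x² − 2β)·e^(−βx²).
⟨T⟩ = 0.70500.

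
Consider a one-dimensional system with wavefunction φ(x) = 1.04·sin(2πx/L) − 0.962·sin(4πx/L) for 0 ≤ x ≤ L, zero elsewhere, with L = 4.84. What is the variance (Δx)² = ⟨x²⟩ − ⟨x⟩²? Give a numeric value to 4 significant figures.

Compute ⟨x⟩ and ⟨x²⟩ separately, then (Δx)² = ⟨x²⟩ − ⟨x⟩².
On 0 ≤ x ≤ L (j ≠ l): ∫sin²(jπx/L) dx = L/2, ∫sin(jπx/L)·sin(lπx/L) dx = 0; diagonal moments ∫x·sin²(jπx/L) dx = L²/4, ∫x²·sin²(jπx/L) dx = L³·(1/6 − 1/(4j²π²)); cross terms ∫x·sin(jπx/L)·sin(lπx/L) dx = 0 for j + l even and −4jlL²/(π²(j² − l²)²) for j + l odd, ∫x²·sin(jπx/L)·sin(lπx/L) dx = (−1)^(j+l)·4jlL³/(π²(j² − l²)²); higher powers the same way via product-to-sum and parts.
Normalization: ∫|φ|² dx = 4.8570.
⟨x⟩ = 2.4200 and ⟨x²⟩ = 6.5628.
(Δx)² = 6.5628 − (2.4200)² = 0.70635.

0.7064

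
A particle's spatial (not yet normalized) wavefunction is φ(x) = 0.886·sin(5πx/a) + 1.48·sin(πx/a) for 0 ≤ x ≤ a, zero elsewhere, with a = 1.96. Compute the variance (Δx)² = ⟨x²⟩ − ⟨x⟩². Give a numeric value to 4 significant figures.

0.1986

Compute ⟨x⟩ and ⟨x²⟩ separately, then (Δx)² = ⟨x²⟩ − ⟨x⟩².
On 0 ≤ x ≤ a (j ≠ l): ∫sin²(jπx/a) dx = a/2, ∫sin(jπx/a)·sin(lπx/a) dx = 0; diagonal moments ∫x·sin²(jπx/a) dx = a²/4, ∫x²·sin²(jπx/a) dx = a³·(1/6 − 1/(4j²π²)); cross terms ∫x·sin(jπx/a)·sin(lπx/a) dx = 0 for j + l even and −4jla²/(π²(j² − l²)²) for j + l odd, ∫x²·sin(jπx/a)·sin(lπx/a) dx = (−1)^(j+l)·4jla³/(π²(j² − l²)²); higher powers the same way via product-to-sum and parts.
Normalization: ∫|φ|² dx = 2.9159.
⟨x⟩ = 0.98000 and ⟨x²⟩ = 1.1590.
(Δx)² = 1.1590 − (0.98000)² = 0.19863.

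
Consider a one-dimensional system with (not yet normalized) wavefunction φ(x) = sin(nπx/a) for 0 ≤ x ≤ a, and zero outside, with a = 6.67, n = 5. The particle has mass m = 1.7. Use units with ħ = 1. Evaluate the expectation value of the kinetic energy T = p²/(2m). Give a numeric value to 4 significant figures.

T = −(ħ²/2m) d²/dx², so ⟨T⟩ = −(ħ²/2m) ∫ φ*·φ'' dx / ∫|φ|² dx; with m = 1.7.
d/dx sin(nπx/a) = (nπ/a)·cos(nπx/a) and d²/dx² sin(nπx/a) = −(nπ/a)²·sin(nπx/a); on 0 ≤ x ≤ a, ∫sin²(nπx/a) dx = a/2 and ∫sin(nπx/a)·cos(nπx/a) dx = 0.
State is unnormalized: ∫|φ|² dx = 3.3350, and ∫φ*·(−ħ²/2m · φ'') dx = 5.4401, so ⟨T⟩ = 5.4401 / 3.3350.
⟨T⟩ = 1.6312.

1.631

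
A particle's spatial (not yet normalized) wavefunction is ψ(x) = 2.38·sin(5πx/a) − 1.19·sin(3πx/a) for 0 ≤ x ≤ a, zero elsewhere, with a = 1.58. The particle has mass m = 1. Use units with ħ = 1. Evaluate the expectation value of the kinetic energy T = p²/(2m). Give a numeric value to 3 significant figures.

43.1

T = −(ħ²/2m) d²/dx², so ⟨T⟩ = −(ħ²/2m) ∫ ψ*·ψ'' dx / ∫|ψ|² dx; with m = 1.
d²/dx² sin(jπx/a) = −(jπ/a)²·sin(jπx/a); on 0 ≤ x ≤ a, ∫sin²(jπx/a) dx = a/2 and ∫sin(jπx/a)·sin(lπx/a) dx = 0 for j ≠ l, so only diagonal terms survive in ∫|ψ|² and ∫ψ·ψ″; ∫ψ·ψ′ dx = [ψ²/2] between the walls = 0.
State is unnormalized: ∫|ψ|² dx = 5.5936, and ∫ψ*·(−ħ²/2m · ψ'') dx = 241.05, so ⟨T⟩ = 241.05 / 5.5936.
⟨T⟩ = 43.094.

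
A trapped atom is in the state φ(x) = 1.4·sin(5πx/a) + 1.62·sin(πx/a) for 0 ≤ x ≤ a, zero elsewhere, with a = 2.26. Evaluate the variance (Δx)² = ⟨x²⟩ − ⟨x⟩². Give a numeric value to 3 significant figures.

0.309

Compute ⟨x⟩ and ⟨x²⟩ separately, then (Δx)² = ⟨x²⟩ − ⟨x⟩².
On 0 ≤ x ≤ a (j ≠ l): ∫sin²(jπx/a) dx = a/2, ∫sin(jπx/a)·sin(lπx/a) dx = 0; diagonal moments ∫x·sin²(jπx/a) dx = a²/4, ∫x²·sin²(jπx/a) dx = a³·(1/6 − 1/(4j²π²)); cross terms ∫x·sin(jπx/a)·sin(lπx/a) dx = 0 for j + l even and −4jla²/(π²(j² − l²)²) for j + l odd, ∫x²·sin(jπx/a)·sin(lπx/a) dx = (−1)^(j+l)·4jla³/(π²(j² − l²)²); higher powers the same way via product-to-sum and parts.
Normalization: ∫|φ|² dx = 5.1804.
⟨x⟩ = 1.1300 and ⟨x²⟩ = 1.5855.
(Δx)² = 1.5855 − (1.1300)² = 0.30864.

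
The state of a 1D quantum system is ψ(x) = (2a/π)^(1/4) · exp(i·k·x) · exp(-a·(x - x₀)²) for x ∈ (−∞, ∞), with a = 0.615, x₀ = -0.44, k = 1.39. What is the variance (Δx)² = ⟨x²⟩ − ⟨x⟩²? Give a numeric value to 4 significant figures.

0.4065

Compute ⟨x⟩ and ⟨x²⟩ separately, then (Δx)² = ⟨x²⟩ − ⟨x⟩².
Gaussian moments (u = x − x₀): ∫u^(2j)·e^(−2au²) du = (2j−1)!!/(4a)^j · √(π/(2a)), odd powers integrate to 0; here √(π/(2a)) = 1.5982.
⟨x⟩ = -0.44000 and ⟨x²⟩ = 0.60010.
(Δx)² = 0.60010 − (-0.44000)² = 0.40650.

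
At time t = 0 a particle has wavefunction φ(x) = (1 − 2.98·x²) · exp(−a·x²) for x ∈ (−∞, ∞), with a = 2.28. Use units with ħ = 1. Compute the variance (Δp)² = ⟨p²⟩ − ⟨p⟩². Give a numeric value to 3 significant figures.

Compute ⟨p⟩ and ⟨p²⟩ separately; (Δp)² = ⟨p²⟩ − ⟨p⟩².
Expand each integrand as polynomial × e^(−2ax²) and use ∫x^(2j)·e^(−2ax²) dx = (2j−1)!!/(4a)^j · √(π/(2a)), odd powers → 0; here √(π/(2a)) = 0.83003. Differentiate with the product rule, d/dx e^(−ax²) = −2ax·e^(−ax²).
Normalization: ∫|φ|² dx = 0.55346.
⟨p⟩ = 0.0000 and ⟨p²⟩ = 8.2094.
(Δp)² = 8.2094 − (0.0000)² = 8.2094.

8.21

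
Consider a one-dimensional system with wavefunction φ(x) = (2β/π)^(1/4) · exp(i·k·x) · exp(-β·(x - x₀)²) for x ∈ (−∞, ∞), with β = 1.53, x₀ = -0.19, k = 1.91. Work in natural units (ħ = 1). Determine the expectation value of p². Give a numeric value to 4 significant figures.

5.178

p² φ = −ħ² d²φ/dx²; ⟨p²⟩ = −ħ² ∫ φ*·φ'' dx.
Gaussian moments (u = x − x₀): ∫u^(2j)·e^(−2βu²) du = (2j−1)!!/(4β)^j · √(π/(2β)), odd powers integrate to 0; here √(π/(2β)) = 1.0132. Derivatives: φ′ = (ik − 2βu)·φ, φ″ = ((ik − 2βu)² − 2β)·φ; the odd-in-u pieces drop out.
⟨p²⟩ = 5.1781.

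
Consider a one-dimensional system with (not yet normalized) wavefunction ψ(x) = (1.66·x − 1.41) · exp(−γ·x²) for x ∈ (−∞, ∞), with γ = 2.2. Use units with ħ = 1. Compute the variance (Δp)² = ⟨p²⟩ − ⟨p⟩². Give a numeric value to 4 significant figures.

Compute ⟨p⟩ and ⟨p²⟩ separately; (Δp)² = ⟨p²⟩ − ⟨p⟩².
Expand each integrand as polynomial × e^(−2γx²) and use ∫x^(2j)·e^(−2γx²) dx = (2j−1)!!/(4γ)^j · √(π/(2γ)), odd powers → 0; here √(π/(2γ)) = 0.84498. Differentiate with the product rule, d/dx e^(−γx²) = −2γx·e^(−γx²).
Normalization: ∫|ψ|² dx = 1.9445.
⟨p⟩ = 0.0000 and ⟨p²⟩ = 2.7987.
(Δp)² = 2.7987 − (0.0000)² = 2.7987.

2.799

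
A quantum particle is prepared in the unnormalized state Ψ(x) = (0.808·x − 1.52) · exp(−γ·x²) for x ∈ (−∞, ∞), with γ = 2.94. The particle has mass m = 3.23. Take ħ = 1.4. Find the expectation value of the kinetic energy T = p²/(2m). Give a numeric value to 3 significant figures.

0.934

T = −(ħ²/2m) d²/dx², so ⟨T⟩ = −(ħ²/2m) ∫ Ψ*·Ψ'' dx / ∫|Ψ|² dx; with m = 3.23.
Expand each integrand as polynomial × e^(−2γx²) and use ∫x^(2j)·e^(−2γx²) dx = (2j−1)!!/(4γ)^j · √(π/(2γ)), odd powers → 0; here √(π/(2γ)) = 0.73095. Differentiate with the product rule, d/dx e^(−γx²) = −2γx·e^(−γx²).
State is unnormalized: ∫|Ψ|² dx = 1.7294, and ∫Ψ*·(−ħ²/2m · Ψ'') dx = 1.6150, so ⟨T⟩ = 1.6150 / 1.7294.
⟨T⟩ = 0.93387.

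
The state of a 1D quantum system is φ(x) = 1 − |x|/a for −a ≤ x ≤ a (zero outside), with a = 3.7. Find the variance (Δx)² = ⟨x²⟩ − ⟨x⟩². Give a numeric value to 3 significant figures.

Compute ⟨x⟩ and ⟨x²⟩ separately, then (Δx)² = ⟨x²⟩ − ⟨x⟩².
φ is even, so ∫ over [−a, a] = 2∫₀ᵃ with φ = 1 − x/a there: ∫₀ᵃ (1 − x/a)² dx = a/3, ∫₀ᵃ x²(1 − x/a)² dx = a³/30, ∫₀ᵃ x⁴(1 − x/a)² dx = a⁵/105.
Normalization: ∫|φ|² dx = 2.4667.
⟨x⟩ = 0.0000 and ⟨x²⟩ = 1.3690.
(Δx)² = 1.3690 − (0.0000)² = 1.3690.

1.37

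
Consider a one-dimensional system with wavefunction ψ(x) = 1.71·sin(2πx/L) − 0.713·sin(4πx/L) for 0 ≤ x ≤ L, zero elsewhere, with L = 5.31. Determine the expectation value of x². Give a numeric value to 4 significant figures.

⟨x²⟩ = ∫ x²·|ψ|² dx / ∫|ψ|² dx (integrals over the domain).
On 0 ≤ x ≤ L (j ≠ l): ∫sin²(jπx/L) dx = L/2, ∫sin(jπx/L)·sin(lπx/L) dx = 0; diagonal moments ∫x·sin²(jπx/L) dx = L²/4, ∫x²·sin²(jπx/L) dx = L³·(1/6 − 1/(4j²π²)); cross terms ∫x·sin(jπx/L)·sin(lπx/L) dx = 0 for j + l even and −4jlL²/(π²(j² − l²)²) for j + l odd, ∫x²·sin(jπx/L)·sin(lπx/L) dx = (−1)^(j+l)·4jlL³/(π²(j² − l²)²); higher powers the same way via product-to-sum and parts.
State is unnormalized: ∫|ψ|² dx = 9.1132, and ∫ψ*·x²·ψ dx = 74.539, so ⟨x²⟩ = 74.539 / 9.1132.
⟨x²⟩ = 8.1792.

8.179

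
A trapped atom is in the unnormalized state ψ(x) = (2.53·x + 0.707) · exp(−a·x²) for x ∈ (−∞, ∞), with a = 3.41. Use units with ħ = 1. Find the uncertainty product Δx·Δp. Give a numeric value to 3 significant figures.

Δx = √(⟨x²⟩−⟨x⟩²), Δp = √(⟨p²⟩−⟨p⟩²).
Expand each integrand as polynomial × e^(−2ax²) and use ∫x^(2j)·e^(−2ax²) dx = (2j−1)!!/(4a)^j · √(π/(2a)), odd powers → 0; here √(π/(2a)) = 0.67871. Differentiate with the product rule, d/dx e^(−ax²) = −2ax·e^(−ax²).
Normalization: ∫|ψ|² dx = 0.65775.
⟨x⟩ = 0.27063, ⟨x²⟩ = 0.14431 ⇒ Δx = 0.26660.
⟨p⟩ = 0.0000, ⟨p²⟩ = 6.7124 ⇒ Δp = 2.5908.
Δx·Δp = 0.69071.

0.691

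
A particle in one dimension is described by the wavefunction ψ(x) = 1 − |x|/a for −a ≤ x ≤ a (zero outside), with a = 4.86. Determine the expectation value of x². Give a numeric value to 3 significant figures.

⟨x²⟩ = ∫ x²·|ψ|² dx / ∫|ψ|² dx (integrals over the domain).
ψ is even, so ∫ over [−a, a] = 2∫₀ᵃ with ψ = 1 − x/a there: ∫₀ᵃ (1 − x/a)² dx = a/3, ∫₀ᵃ x²(1 − x/a)² dx = a³/30, ∫₀ᵃ x⁴(1 − x/a)² dx = a⁵/105.
State is unnormalized: ∫|ψ|² dx = 3.2400, and ∫ψ*·x²·ψ dx = 7.6528, so ⟨x²⟩ = 7.6528 / 3.2400.
⟨x²⟩ = 2.3620.

2.36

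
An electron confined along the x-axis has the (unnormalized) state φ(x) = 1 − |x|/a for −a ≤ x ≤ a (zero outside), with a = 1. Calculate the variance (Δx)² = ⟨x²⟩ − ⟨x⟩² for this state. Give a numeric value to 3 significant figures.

0.100

Compute ⟨x⟩ and ⟨x²⟩ separately, then (Δx)² = ⟨x²⟩ − ⟨x⟩².
φ is even, so ∫ over [−a, a] = 2∫₀ᵃ with φ = 1 − x/a there: ∫₀ᵃ (1 − x/a)² dx = a/3, ∫₀ᵃ x²(1 − x/a)² dx = a³/30, ∫₀ᵃ x⁴(1 − x/a)² dx = a⁵/105.
Normalization: ∫|φ|² dx = 0.66667.
⟨x⟩ = 0.0000 and ⟨x²⟩ = 0.10000.
(Δx)² = 0.10000 − (0.0000)² = 0.10000.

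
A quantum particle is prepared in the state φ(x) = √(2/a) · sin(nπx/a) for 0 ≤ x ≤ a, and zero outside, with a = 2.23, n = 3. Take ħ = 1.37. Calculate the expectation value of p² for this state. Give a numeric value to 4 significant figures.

p² φ = −ħ² d²φ/dx²; ⟨p²⟩ = −ħ² ∫ φ*·φ'' dx.
d/dx sin(nπx/a) = (nπ/a)·cos(nπx/a) and d²/dx² sin(nπx/a) = −(nπ/a)²·sin(nπx/a); on 0 ≤ x ≤ a, ∫sin²(nπx/a) dx = a/2 and ∫sin(nπx/a)·cos(nπx/a) dx = 0.
⟨p²⟩ = 33.525.

33.53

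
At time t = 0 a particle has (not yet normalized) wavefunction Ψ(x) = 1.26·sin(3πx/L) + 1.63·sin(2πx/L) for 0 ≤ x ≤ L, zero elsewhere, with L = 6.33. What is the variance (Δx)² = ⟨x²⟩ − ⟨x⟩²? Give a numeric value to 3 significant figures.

1.52

Compute ⟨x⟩ and ⟨x²⟩ separately, then (Δx)² = ⟨x²⟩ − ⟨x⟩².
On 0 ≤ x ≤ L (j ≠ l): ∫sin²(jπx/L) dx = L/2, ∫sin(jπx/L)·sin(lπx/L) dx = 0; diagonal moments ∫x·sin²(jπx/L) dx = L²/4, ∫x²·sin²(jπx/L) dx = L³·(1/6 − 1/(4j²π²)); cross terms ∫x·sin(jπx/L)·sin(lπx/L) dx = 0 for j + l even and −4jlL²/(π²(j² − l²)²) for j + l odd, ∫x²·sin(jπx/L)·sin(lπx/L) dx = (−1)^(j+l)·4jlL³/(π²(j² − l²)²); higher powers the same way via product-to-sum and parts.
Normalization: ∫|Ψ|² dx = 13.434.
⟨x⟩ = 1.9733 and ⟨x²⟩ = 5.4108.
(Δx)² = 5.4108 − (1.9733)² = 1.5169.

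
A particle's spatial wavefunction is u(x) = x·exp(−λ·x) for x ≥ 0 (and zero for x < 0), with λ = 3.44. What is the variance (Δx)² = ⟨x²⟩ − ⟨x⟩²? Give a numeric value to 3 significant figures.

Compute ⟨x⟩ and ⟨x²⟩ separately, then (Δx)² = ⟨x²⟩ − ⟨x⟩².
Every integrand reduces to terms xʲ·e^(−2λx) on [0, ∞); use ∫₀^∞ xʲ·e^(−2λx) dx = j!/(2λ)^(j+1).
Normalization: ∫|u|² dx = 0.0061414.
⟨x⟩ = 0.43605 and ⟨x²⟩ = 0.25352.
(Δx)² = 0.25352 − (0.43605)² = 0.063379.

0.0634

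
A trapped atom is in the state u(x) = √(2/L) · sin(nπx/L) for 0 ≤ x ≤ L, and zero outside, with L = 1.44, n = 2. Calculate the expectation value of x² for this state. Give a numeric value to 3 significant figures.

0.665

⟨x²⟩ = ∫ x²·|u|² dx (integrals over the domain).
With sin²θ = (1 − cos2θ)/2 on 0 ≤ x ≤ L: ∫sin²(nπx/L) dx = L/2, ∫x·sin²(nπx/L) dx = L²/4, ∫x²·sin²(nπx/L) dx = L³·(1/6 − 1/(4n²π²)); higher powers xᵏ the same way, integrating xᵏ·cos(2nπx/L) by parts.
⟨x²⟩ = 0.66494.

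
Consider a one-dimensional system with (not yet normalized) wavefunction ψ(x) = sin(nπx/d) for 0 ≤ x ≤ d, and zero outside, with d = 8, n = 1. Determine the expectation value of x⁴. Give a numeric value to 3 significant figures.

⟨x⁴⟩ = ∫ x⁴·|ψ|² dx / ∫|ψ|² dx (integrals over the domain).
With sin²θ = (1 − cos2θ)/2 on 0 ≤ x ≤ d: ∫sin²(nπx/d) dx = d/2, ∫x·sin²(nπx/d) dx = d²/4, ∫x²·sin²(nπx/d) dx = d³·(1/6 − 1/(4n²π²)); higher powers xᵏ the same way, integrating xᵏ·cos(2nπx/d) by parts.
State is unnormalized: ∫|ψ|² dx = 4.0000, and ∫ψ*·x⁴·ψ dx = 1869.1, so ⟨x⁴⟩ = 1869.1 / 4.0000.
⟨x⁴⟩ = 467.26.

467.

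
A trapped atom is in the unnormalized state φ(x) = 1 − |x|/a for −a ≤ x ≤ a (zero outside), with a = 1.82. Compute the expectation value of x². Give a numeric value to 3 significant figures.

⟨x²⟩ = ∫ x²·|φ|² dx / ∫|φ|² dx (integrals over the domain).
φ is even, so ∫ over [−a, a] = 2∫₀ᵃ with φ = 1 − x/a there: ∫₀ᵃ (1 − x/a)² dx = a/3, ∫₀ᵃ x²(1 − x/a)² dx = a³/30, ∫₀ᵃ x⁴(1 − x/a)² dx = a⁵/105.
State is unnormalized: ∫|φ|² dx = 1.2133, and ∫φ*·x²·φ dx = 0.40190, so ⟨x²⟩ = 0.40190 / 1.2133.
⟨x²⟩ = 0.33124.

0.331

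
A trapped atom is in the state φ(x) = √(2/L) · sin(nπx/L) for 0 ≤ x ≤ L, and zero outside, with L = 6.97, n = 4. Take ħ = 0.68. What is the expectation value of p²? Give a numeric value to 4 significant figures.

1.503

p² φ = −ħ² d²φ/dx²; ⟨p²⟩ = −ħ² ∫ φ*·φ'' dx.
d/dx sin(nπx/L) = (nπ/L)·cos(nπx/L) and d²/dx² sin(nπx/L) = −(nπ/L)²·sin(nπx/L); on 0 ≤ x ≤ L, ∫sin²(nπx/L) dx = L/2 and ∫sin(nπx/L)·cos(nπx/L) dx = 0.
⟨p²⟩ = 1.5030.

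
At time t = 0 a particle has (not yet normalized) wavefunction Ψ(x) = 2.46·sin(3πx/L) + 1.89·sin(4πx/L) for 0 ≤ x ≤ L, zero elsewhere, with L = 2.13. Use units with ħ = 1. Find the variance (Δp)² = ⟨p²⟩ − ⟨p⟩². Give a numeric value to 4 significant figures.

Compute ⟨p⟩ and ⟨p²⟩ separately; (Δp)² = ⟨p²⟩ − ⟨p⟩².
d²/dx² sin(jπx/L) = −(jπ/L)²·sin(jπx/L); on 0 ≤ x ≤ L, ∫sin²(jπx/L) dx = L/2 and ∫sin(jπx/L)·sin(lπx/L) dx = 0 for j ≠ l, so only diagonal terms survive in ∫|Ψ|² and ∫Ψ·Ψ″; ∫Ψ·Ψ′ dx = [Ψ²/2] between the walls = 0.
Normalization: ∫|Ψ|² dx = 10.249.
⟨p⟩ = 0.0000 and ⟨p²⟩ = 25.231.
(Δp)² = 25.231 − (0.0000)² = 25.231.

25.23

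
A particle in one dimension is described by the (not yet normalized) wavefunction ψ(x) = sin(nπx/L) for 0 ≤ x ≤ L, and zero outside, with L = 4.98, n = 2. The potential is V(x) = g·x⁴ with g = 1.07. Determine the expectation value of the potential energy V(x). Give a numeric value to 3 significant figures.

⟨V⟩ = ∫ V(x)·|ψ|² dx / ∫|ψ|² dx.
With sin²θ = (1 − cos2θ)/2 on 0 ≤ x ≤ L: ∫sin²(nπx/L) dx = L/2, ∫x·sin²(nπx/L) dx = L²/4, ∫x²·sin²(nπx/L) dx = L³·(1/6 − 1/(4n²π²)); higher powers xᵏ the same way, integrating xᵏ·cos(2nπx/L) by parts.
State is unnormalized: ∫|ψ|² dx = 2.4900, and ∫ψ*·V(x)·ψ dx = 287.81, so ⟨V⟩ = 287.81 / 2.4900.
⟨V⟩ = 115.59.

116.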